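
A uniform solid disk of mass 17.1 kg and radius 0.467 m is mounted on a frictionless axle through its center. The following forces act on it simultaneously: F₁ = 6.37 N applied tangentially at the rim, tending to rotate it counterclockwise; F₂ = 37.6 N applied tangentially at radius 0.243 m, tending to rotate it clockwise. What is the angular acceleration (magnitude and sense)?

I = ½MR² = (1/2)(17.1)(0.467)² = 1.865 kg·m².
Taking counterclockwise as positive: τ₁ = +(6.37)(0.467) = +2.975 N·m; τ₂ = −(37.6)(0.243) = −9.137 N·m.
Net torque τ = -6.162 N·m.
α = τ/I = -6.162/1.865 = -3.305 rad/s².

α ≈ 3.30 rad/s², clockwise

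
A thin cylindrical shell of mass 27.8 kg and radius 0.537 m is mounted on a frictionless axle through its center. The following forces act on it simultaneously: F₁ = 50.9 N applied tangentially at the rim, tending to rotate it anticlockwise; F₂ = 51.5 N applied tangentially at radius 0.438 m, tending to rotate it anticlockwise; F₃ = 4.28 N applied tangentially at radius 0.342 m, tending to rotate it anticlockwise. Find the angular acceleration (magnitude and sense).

α ≈ 6.41 rad/s², anticlockwise

I = MR² = (27.8)(0.537)² = 8.017 kg·m².
Taking anticlockwise as positive: τ₁ = +(50.9)(0.537) = +27.33 N·m; τ₂ = +(51.5)(0.438) = +22.56 N·m; τ₃ = +(4.28)(0.342) = +1.464 N·m.
Net torque τ = 51.35 N·m.
α = τ/I = 51.35/8.017 = 6.406 rad/s².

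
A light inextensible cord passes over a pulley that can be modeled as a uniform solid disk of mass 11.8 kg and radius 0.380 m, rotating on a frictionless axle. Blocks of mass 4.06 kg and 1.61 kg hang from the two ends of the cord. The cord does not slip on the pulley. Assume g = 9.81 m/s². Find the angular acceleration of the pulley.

α ≈ 5.47 rad/s²

I = ½MR² = (1/2)(11.8)(0.380)² = 0.8520 kg·m².
Heavier block: m₁g − T₁ = m₁a. Lighter block: T₂ − m₂g = m₂a.
Pulley: (T₁ − T₂)R = Iα = I(a/R), so T₁ − T₂ = (I/R²)a = (1/2)M_p a = 5.900·a.
Adding the three: (m₁ − m₂)g = (m₁ + m₂ + 5.900)a, so a = (4.06 − 1.61)(9.81)/(4.06 + 1.61 + 5.900) = 2.077 m/s².
α = a/R = 2.077/0.380 = 5.467 rad/s².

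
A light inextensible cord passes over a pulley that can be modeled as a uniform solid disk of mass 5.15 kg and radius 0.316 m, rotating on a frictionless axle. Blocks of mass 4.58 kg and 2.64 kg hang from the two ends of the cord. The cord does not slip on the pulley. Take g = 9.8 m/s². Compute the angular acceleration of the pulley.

α ≈ 6.14 rad/s²

I = ½MR² = (1/2)(5.15)(0.316)² = 0.2571 kg·m².
Heavier block: m₁g − T₁ = m₁a. Lighter block: T₂ − m₂g = m₂a.
Pulley: (T₁ − T₂)R = Iα = I(a/R), so T₁ − T₂ = (I/R²)a = (1/2)M_p a = 2.575·a.
Adding the three: (m₁ − m₂)g = (m₁ + m₂ + 2.575)a, so a = (4.58 − 2.64)(9.8)/(4.58 + 2.64 + 2.575) = 1.941 m/s².
α = a/R = 1.941/0.316 = 6.142 rad/s².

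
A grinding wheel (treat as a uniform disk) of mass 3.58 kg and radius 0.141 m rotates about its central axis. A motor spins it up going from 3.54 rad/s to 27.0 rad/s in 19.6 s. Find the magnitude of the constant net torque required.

I = ½MR² = (1/2)(3.58)(0.141)² = 0.03559 kg·m².
α = Δω/Δt = (27.0 − 3.54)/19.6 = 1.197 rad/s².
τ = Iα = (0.03559)(1.197) = 0.04260 N·m.

τ ≈ 0.0426 N·m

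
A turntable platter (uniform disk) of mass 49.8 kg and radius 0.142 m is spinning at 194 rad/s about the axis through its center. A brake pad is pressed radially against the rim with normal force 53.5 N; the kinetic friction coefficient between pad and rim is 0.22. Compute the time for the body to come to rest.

t ≈ 58.3 s

I = ½MR² = (1/2)(49.8)(0.142)² = 0.5021 kg·m².
Friction force f = μN = (0.22)(53.5) = 11.77 N at the rim; torque magnitude τ = fR = 1.671 N·m, opposing ω.
|α| = τ/I = 1.671/0.5021 = 3.329 rad/s² (deceleration).
0 = ω₀ − |α|t ⇒ t = ω₀/|α| = 194/3.329 = 58.28 s.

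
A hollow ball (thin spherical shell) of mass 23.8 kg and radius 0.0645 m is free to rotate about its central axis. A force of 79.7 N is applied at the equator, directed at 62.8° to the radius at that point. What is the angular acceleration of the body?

I = (2/3)MR² = (2/3)(23.8)(0.0645)² = 0.06601 kg·m².
Only the tangential component produces torque: τ = F R sinθ = (79.7)(0.0645) sin 62.8° = 4.572 N·m.
Newton's second law for rotation, τ = Iα, gives α = τ/I = 4.572/0.06601 = 69.27 rad/s².

α ≈ 69.3 rad/s²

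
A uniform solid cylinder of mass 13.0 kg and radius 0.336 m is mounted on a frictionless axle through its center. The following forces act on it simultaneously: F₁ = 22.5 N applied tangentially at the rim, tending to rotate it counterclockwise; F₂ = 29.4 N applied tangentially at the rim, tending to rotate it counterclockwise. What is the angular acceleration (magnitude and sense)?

α ≈ 23.8 rad/s², counterclockwise

I = ½MR² = (1/2)(13.0)(0.336)² = 0.7338 kg·m².
Taking counterclockwise as positive: τ₁ = +(22.5)(0.336) = +7.560 N·m; τ₂ = +(29.4)(0.336) = +9.878 N·m.
Net torque τ = 17.44 N·m.
α = τ/I = 17.44/0.7338 = 23.76 rad/s².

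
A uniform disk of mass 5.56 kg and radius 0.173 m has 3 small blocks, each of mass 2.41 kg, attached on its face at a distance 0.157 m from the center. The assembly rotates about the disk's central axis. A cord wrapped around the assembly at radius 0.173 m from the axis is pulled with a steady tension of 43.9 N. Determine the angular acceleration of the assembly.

α ≈ 29.1 rad/s²

I_disk = ½MR² = ½(5.56)(0.173)² = 0.08320 kg·m².
I_blocks = 3·m·r² = 3(2.41)(0.157)² = 0.1782 kg·m².
Total I = 0.2614 kg·m².
τ = F r = (43.9)(0.173) = 7.595 N·m.
α = τ/I = 7.595/0.2614 = 29.05 rad/s².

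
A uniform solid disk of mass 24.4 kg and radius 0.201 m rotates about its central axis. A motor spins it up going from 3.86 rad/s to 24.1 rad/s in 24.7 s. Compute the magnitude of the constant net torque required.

I = ½MR² = (1/2)(24.4)(0.201)² = 0.4929 kg·m².
α = Δω/Δt = (24.1 − 3.86)/24.7 = 0.8194 rad/s².
τ = Iα = (0.4929)(0.8194) = 0.4039 N·m.

τ ≈ 0.404 N·m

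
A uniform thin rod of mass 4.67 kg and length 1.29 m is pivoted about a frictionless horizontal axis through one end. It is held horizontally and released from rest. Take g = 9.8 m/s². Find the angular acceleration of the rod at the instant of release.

α ≈ 11.4 rad/s²

About the pivot, I = (1/3)ML² = (1/3)(4.67)(1.29)² = 2.590 kg·m².
The weight acts at the center, a distance L/2 = 0.6450 m from the pivot; τ = Mg(L/2) = 29.52 N·m.
α = τ/I = 29.52/2.590 = 11.40 rad/s².
(Equivalently α = (3g/(2L)) = 11.40 rad/s².)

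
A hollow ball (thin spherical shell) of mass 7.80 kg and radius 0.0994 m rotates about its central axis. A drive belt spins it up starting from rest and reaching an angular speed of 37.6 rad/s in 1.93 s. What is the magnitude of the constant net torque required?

τ ≈ 1.00 N·m

I = (2/3)MR² = (2/3)(7.80)(0.0994)² = 0.05138 kg·m².
α = Δω/Δt = (37.6 − 0)/1.93 = 19.48 rad/s².
τ = Iα = (0.05138)(19.48) = 1.001 N·m.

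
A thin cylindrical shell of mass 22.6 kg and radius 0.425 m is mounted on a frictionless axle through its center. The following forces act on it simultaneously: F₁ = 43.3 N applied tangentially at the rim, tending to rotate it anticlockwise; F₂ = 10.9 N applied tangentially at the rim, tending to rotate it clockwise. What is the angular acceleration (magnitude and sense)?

α ≈ 3.37 rad/s², anticlockwise

I = MR² = (22.6)(0.425)² = 4.082 kg·m².
Taking anticlockwise as positive: τ₁ = +(43.3)(0.425) = +18.40 N·m; τ₂ = −(10.9)(0.425) = −4.633 N·m.
Net torque τ = 13.77 N·m.
α = τ/I = 13.77/4.082 = 3.373 rad/s².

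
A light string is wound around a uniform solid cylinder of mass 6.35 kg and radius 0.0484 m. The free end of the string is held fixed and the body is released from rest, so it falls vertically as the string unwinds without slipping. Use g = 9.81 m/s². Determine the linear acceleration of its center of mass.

Translation: Mg − T = Ma. Rotation about the center: TR = Iα with I = ½MR².
With a = αR: T = (I/R²)a = (1/2)M a, so Mg = (1 + 0.5000)Ma.
a = g/(1 + 0.5000) = 9.81/1.500 = 6.540 m/s².

a ≈ 6.54 m/s²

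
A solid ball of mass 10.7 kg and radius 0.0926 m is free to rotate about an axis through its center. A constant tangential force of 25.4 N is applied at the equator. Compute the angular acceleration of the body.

I = (2/5)MR² = (2/5)(10.7)(0.0926)² = 0.03670 kg·m².
τ = F R = (25.4)(0.0926) = 2.352 N·m.
From τ = Iα: α = 2.352/0.03670 = 64.09 rad/s².

α ≈ 64.1 rad/s²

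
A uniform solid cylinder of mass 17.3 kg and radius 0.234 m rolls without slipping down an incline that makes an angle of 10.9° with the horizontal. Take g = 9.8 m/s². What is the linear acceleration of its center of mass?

Translation along the incline: Mg sinθ − f = Ma.
Rotation about the center: fR = Iα with I = ½MR². No-slip gives a = αR, so f = (I/R²)a = (1/2)M a.
Substituting: Mg sinθ = (1 + 0.5000)Ma, so a = g sinθ/(1 + 0.5000) = (9.8) sin 10.9° / 1.500 = 1.235 m/s².

a ≈ 1.24 m/s²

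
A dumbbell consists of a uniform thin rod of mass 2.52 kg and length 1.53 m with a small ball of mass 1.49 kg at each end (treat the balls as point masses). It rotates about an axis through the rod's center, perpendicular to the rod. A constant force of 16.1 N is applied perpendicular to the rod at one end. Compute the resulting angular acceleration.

α ≈ 5.51 rad/s²

I_rod = (1/12)ML² = (1/12)(2.52)(1.53)² = 0.4916 kg·m².
I_balls = 2·m·(L/2)² = 2(1.49)(0.7650)² = 1.744 kg·m².
Total I = 2.236 kg·m².
τ = F·(L/2) = (16.1)(0.765) = 12.32 N·m.
α = τ/I = 12.32/2.236 = 5.509 rad/s².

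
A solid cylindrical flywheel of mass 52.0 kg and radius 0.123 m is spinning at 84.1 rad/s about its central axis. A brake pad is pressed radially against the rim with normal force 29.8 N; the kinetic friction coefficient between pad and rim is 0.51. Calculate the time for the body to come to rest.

t ≈ 17.7 s

I = ½MR² = (1/2)(52.0)(0.123)² = 0.3934 kg·m².
Friction force f = μN = (0.51)(29.8) = 15.20 N at the rim; torque magnitude τ = fR = 1.869 N·m, opposing ω.
|α| = τ/I = 1.869/0.3934 = 4.752 rad/s² (deceleration).
0 = ω₀ − |α|t ⇒ t = ω₀/|α| = 84.1/4.752 = 17.70 s.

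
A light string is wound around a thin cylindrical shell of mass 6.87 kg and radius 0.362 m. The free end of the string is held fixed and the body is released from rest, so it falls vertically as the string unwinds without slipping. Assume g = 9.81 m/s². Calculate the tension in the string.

Translation: Mg − T = Ma. Rotation about the center: TR = Iα with I = MR².
With a = αR: T = (I/R²)a = M a, so Mg = (1 + 1.000)Ma.
a = g/(1 + 1.000) = 9.81/2.000 = 4.905 m/s².
T = 1.000·M·a = (1.000)(6.87)(4.905) = 33.70 N.

T ≈ 33.7 N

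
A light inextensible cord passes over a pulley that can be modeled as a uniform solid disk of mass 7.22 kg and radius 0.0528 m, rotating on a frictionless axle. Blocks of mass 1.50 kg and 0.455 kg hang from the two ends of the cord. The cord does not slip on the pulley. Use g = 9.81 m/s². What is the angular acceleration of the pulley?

α ≈ 34.9 rad/s²

I = ½MR² = (1/2)(7.22)(0.0528)² = 0.01006 kg·m².
Heavier block: m₁g − T₁ = m₁a. Lighter block: T₂ − m₂g = m₂a.
Pulley: (T₁ − T₂)R = Iα = I(a/R), so T₁ − T₂ = (I/R²)a = (1/2)M_p a = 3.610·a.
Adding the three: (m₁ − m₂)g = (m₁ + m₂ + 3.610)a, so a = (1.50 − 0.455)(9.81)/(1.50 + 0.455 + 3.610) = 1.842 m/s².
α = a/R = 1.842/0.0528 = 34.89 rad/s².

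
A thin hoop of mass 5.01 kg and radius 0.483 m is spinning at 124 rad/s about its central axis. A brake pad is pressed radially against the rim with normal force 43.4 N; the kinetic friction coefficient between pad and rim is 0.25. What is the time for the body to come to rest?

t ≈ 27.7 s

I = MR² = (5.01)(0.483)² = 1.169 kg·m².
Friction force f = μN = (0.25)(43.4) = 10.85 N at the rim; torque magnitude τ = fR = 5.241 N·m, opposing ω.
|α| = τ/I = 5.241/1.169 = 4.484 rad/s² (deceleration).
0 = ω₀ − |α|t ⇒ t = ω₀/|α| = 124/4.484 = 27.66 s.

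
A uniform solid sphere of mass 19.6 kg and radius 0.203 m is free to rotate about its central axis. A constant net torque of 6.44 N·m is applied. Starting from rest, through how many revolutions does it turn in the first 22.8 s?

≈ 825 revolutions

I = (2/5)MR² = (2/5)(19.6)(0.203)² = 0.3231 kg·m².
α = τ/I = 6.44/0.3231 = 19.93 rad/s².
θ = ½αt² = ½(19.93)(22.8)² = 5181 rad.
Revolutions = θ/(2π) = 824.6.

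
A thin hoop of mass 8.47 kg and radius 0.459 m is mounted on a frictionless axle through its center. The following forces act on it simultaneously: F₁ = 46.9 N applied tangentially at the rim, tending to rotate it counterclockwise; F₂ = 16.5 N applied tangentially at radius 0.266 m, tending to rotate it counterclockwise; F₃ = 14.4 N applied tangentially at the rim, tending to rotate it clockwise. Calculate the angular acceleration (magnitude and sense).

α ≈ 10.8 rad/s², counterclockwise

I = MR² = (8.47)(0.459)² = 1.784 kg·m².
Taking counterclockwise as positive: τ₁ = +(46.9)(0.459) = +21.53 N·m; τ₂ = +(16.5)(0.266) = +4.389 N·m; τ₃ = −(14.4)(0.459) = −6.610 N·m.
Net torque τ = 19.31 N·m.
α = τ/I = 19.31/1.784 = 10.82 rad/s².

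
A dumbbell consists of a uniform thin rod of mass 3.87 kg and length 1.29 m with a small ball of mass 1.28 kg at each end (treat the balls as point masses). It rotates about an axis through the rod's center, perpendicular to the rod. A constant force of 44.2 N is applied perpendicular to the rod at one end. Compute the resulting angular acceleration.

I_rod = (1/12)ML² = (1/12)(3.87)(1.29)² = 0.5367 kg·m².
I_balls = 2·m·(L/2)² = 2(1.28)(0.6450)² = 1.065 kg·m².
Total I = 1.602 kg·m².
τ = F·(L/2) = (44.2)(0.645) = 28.51 N·m.
α = τ/I = 28.51/1.602 = 17.80 rad/s².

α ≈ 17.8 rad/s²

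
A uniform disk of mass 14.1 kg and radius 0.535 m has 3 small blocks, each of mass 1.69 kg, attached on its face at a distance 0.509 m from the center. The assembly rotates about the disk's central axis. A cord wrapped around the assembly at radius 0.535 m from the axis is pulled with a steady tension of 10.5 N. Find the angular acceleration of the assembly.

α ≈ 1.69 rad/s²

I_disk = ½MR² = ½(14.1)(0.535)² = 2.018 kg·m².
I_blocks = 3·m·r² = 3(1.69)(0.509)² = 1.314 kg·m².
Total I = 3.331 kg·m².
τ = F r = (10.5)(0.535) = 5.618 N·m.
α = τ/I = 5.618/3.331 = 1.686 rad/s².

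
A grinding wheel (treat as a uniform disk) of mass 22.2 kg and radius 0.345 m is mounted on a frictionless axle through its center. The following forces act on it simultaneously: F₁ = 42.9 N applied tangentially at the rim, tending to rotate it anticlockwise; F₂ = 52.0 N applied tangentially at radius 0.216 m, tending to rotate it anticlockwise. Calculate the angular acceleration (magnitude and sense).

I = ½MR² = (1/2)(22.2)(0.345)² = 1.321 kg·m².
Taking anticlockwise as positive: τ₁ = +(42.9)(0.345) = +14.80 N·m; τ₂ = +(52.0)(0.216) = +11.23 N·m.
Net torque τ = 26.03 N·m.
α = τ/I = 26.03/1.321 = 19.70 rad/s².

α ≈ 19.7 rad/s², anticlockwise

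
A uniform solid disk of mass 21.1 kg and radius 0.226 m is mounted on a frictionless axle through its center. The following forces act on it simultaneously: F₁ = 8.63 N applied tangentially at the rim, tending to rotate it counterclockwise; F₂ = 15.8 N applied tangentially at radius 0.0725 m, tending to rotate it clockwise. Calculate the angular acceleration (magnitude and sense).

I = ½MR² = (1/2)(21.1)(0.226)² = 0.5389 kg·m².
Taking counterclockwise as positive: τ₁ = +(8.63)(0.226) = +1.950 N·m; τ₂ = −(15.8)(0.0725) = −1.145 N·m.
Net torque τ = 0.8049 N·m.
α = τ/I = 0.8049/0.5389 = 1.494 rad/s².

α ≈ 1.49 rad/s², counterclockwise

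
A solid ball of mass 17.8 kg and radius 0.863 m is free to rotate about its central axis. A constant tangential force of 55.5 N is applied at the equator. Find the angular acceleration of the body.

α ≈ 9.03 rad/s²

I = (2/5)MR² = (2/5)(17.8)(0.863)² = 5.303 kg·m².
τ = F R = (55.5)(0.863) = 47.90 N·m.
From τ = Iα: α = 47.90/5.303 = 9.032 rad/s².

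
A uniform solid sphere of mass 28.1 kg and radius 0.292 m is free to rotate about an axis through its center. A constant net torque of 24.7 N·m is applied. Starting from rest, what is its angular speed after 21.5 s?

ω ≈ 554 rad/s

I = (2/5)MR² = (2/5)(28.1)(0.292)² = 0.9584 kg·m².
α = τ/I = 24.7/0.9584 = 25.77 rad/s².
ω = ω₀ + αt = 0 + (25.77)(21.5) = 554.1 rad/s.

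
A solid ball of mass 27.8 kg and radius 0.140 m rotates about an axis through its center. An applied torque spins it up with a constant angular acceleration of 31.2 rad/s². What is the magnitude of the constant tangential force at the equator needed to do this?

F ≈ 48.6 N

I = (2/5)MR² = (2/5)(27.8)(0.140)² = 0.2180 kg·m².
The required torque is τ = Iα = (0.2180)(31.20) = 6.800 N·m.
A tangential force at the equator gives τ = FR, so F = τ/R = 6.800/0.140 = 48.57 N.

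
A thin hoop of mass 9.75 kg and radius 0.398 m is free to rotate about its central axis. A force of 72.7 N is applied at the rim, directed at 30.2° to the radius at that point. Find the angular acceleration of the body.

α ≈ 9.42 rad/s²

I = MR² = (9.75)(0.398)² = 1.544 kg·m².
Only the tangential component produces torque: τ = F R sinθ = (72.7)(0.398) sin 30.2° = 14.55 N·m.
Newton's second law for rotation, τ = Iα, gives α = τ/I = 14.55/1.544 = 9.424 rad/s².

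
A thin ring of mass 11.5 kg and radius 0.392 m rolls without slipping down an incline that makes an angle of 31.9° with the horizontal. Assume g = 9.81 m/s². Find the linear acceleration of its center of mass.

a ≈ 2.59 m/s²

Translation along the incline: Mg sinθ − f = Ma.
Rotation about the center: fR = Iα with I = MR². No-slip gives a = αR, so f = (I/R²)a = M a.
Substituting: Mg sinθ = (1 + 1.000)Ma, so a = g sinθ/(1 + 1.000) = (9.81) sin 31.9° / 2.000 = 2.592 m/s².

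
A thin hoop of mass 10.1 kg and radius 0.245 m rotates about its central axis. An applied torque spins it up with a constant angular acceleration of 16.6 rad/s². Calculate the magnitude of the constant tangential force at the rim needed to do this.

I = MR² = (10.1)(0.245)² = 0.6063 kg·m².
The required torque is τ = Iα = (0.6063)(16.60) = 10.06 N·m.
A tangential force at the rim gives τ = FR, so F = τ/R = 10.06/0.245 = 41.08 N.

F ≈ 41.1 N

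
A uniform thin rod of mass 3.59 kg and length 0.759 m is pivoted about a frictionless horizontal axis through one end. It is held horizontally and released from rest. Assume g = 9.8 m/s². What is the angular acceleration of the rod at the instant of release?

About the pivot, I = (1/3)ML² = (1/3)(3.59)(0.759)² = 0.6894 kg·m².
The weight acts at the center, a distance L/2 = 0.3795 m from the pivot; τ = Mg(L/2) = 13.35 N·m.
α = τ/I = 13.35/0.6894 = 19.37 rad/s².
(Equivalently α = (3g/(2L)) = 19.37 rad/s².)

α ≈ 19.4 rad/s²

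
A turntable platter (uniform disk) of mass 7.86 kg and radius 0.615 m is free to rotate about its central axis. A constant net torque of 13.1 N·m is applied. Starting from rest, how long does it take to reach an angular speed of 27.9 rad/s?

I = ½MR² = (1/2)(7.86)(0.615)² = 1.486 kg·m².
α = τ/I = 13.1/1.486 = 8.813 rad/s².
ω = αt ⇒ t = ω/α = 27.9/8.813 = 3.166 s.

t ≈ 3.17 s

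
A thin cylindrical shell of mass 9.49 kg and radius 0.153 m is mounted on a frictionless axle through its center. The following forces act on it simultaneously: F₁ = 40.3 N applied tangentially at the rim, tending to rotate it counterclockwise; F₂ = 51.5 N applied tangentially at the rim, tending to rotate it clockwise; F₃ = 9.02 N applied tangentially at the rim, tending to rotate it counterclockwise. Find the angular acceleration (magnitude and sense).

I = MR² = (9.49)(0.153)² = 0.2222 kg·m².
Taking counterclockwise as positive: τ₁ = +(40.3)(0.153) = +6.166 N·m; τ₂ = −(51.5)(0.153) = −7.880 N·m; τ₃ = +(9.02)(0.153) = +1.380 N·m.
Net torque τ = -0.3335 N·m.
α = τ/I = -0.3335/0.2222 = -1.501 rad/s².

α ≈ 1.50 rad/s², clockwise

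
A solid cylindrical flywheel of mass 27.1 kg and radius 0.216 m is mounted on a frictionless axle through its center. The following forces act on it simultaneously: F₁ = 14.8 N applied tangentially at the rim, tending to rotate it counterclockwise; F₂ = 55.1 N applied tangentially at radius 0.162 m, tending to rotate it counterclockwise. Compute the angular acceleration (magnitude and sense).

α ≈ 19.2 rad/s², counterclockwise

I = ½MR² = (1/2)(27.1)(0.216)² = 0.6322 kg·m².
Taking counterclockwise as positive: τ₁ = +(14.8)(0.216) = +3.197 N·m; τ₂ = +(55.1)(0.162) = +8.926 N·m.
Net torque τ = 12.12 N·m.
α = τ/I = 12.12/0.6322 = 19.18 rad/s².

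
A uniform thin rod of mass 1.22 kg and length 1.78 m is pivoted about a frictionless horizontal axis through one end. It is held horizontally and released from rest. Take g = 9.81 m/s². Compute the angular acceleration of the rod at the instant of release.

α ≈ 8.27 rad/s²

About the pivot, I = (1/3)ML² = (1/3)(1.22)(1.78)² = 1.288 kg·m².
The weight acts at the center, a distance L/2 = 0.8900 m from the pivot; τ = Mg(L/2) = 10.65 N·m.
α = τ/I = 10.65/1.288 = 8.267 rad/s².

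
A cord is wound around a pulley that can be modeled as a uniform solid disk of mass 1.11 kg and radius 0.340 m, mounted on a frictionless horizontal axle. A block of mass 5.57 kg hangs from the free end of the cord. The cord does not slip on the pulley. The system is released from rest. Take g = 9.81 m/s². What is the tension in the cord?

T ≈ 4.95 N

I = ½MR² = (1/2)(1.11)(0.340)² = 0.06416 kg·m².
Block: mg − T = ma. Pulley: TR = Iα. No-slip: a = αR, so T = (I/R²)a = 0.5550·a.
Then mg = (m + 0.5550)a, so a = (5.57)(9.81)/(5.57 + 0.5550) = 8.921 m/s².
T = 0.5550·a = 4.951 N.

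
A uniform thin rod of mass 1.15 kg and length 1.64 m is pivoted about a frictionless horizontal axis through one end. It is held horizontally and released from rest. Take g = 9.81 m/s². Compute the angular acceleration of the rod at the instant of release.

α ≈ 8.97 rad/s²

About the pivot, I = (1/3)ML² = (1/3)(1.15)(1.64)² = 1.031 kg·m².
The weight acts at the center, a distance L/2 = 0.8200 m from the pivot; τ = Mg(L/2) = 9.251 N·m.
α = τ/I = 9.251/1.031 = 8.973 rad/s².
(Equivalently α = (3g/(2L)) = 8.973 rad/s².)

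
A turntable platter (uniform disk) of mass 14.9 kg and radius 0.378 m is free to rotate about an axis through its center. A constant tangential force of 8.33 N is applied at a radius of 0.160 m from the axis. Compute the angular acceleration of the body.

I = ½MR² = (1/2)(14.9)(0.378)² = 1.064 kg·m².
τ = F·r = (8.33)(0.160) = 1.333 N·m.
Newton's second law for rotation, τ = Iα, gives α = τ/I = 1.333/1.064 = 1.252 rad/s².

α ≈ 1.25 rad/s²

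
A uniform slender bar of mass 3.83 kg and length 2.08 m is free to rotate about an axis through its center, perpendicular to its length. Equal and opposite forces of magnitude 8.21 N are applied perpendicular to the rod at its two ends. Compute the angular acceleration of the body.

α ≈ 12.4 rad/s²

I = (1/12)ML² = (1/12)(3.83)(2.08)² = 1.381 kg·m².
The couple gives τ = F·(L/2) + F·(L/2) = F L = (8.21)(2.08) = 17.08 N·m.
Newton's second law for rotation, τ = Iα, gives α = τ/I = 17.08/1.381 = 12.37 rad/s².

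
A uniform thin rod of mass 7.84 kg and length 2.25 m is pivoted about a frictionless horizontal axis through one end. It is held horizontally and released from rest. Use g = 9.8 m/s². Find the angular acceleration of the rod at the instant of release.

About the pivot, I = (1/3)ML² = (1/3)(7.84)(2.25)² = 13.23 kg·m².
The weight acts at the center, a distance L/2 = 1.125 m from the pivot; τ = Mg(L/2) = 86.44 N·m.
α = τ/I = 86.44/13.23 = 6.533 rad/s².

α ≈ 6.53 rad/s²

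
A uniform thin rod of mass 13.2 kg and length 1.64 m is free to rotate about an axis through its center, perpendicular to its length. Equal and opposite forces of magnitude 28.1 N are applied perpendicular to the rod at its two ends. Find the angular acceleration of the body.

α ≈ 15.6 rad/s²

I = (1/12)ML² = (1/12)(13.2)(1.64)² = 2.959 kg·m².
The couple gives τ = F·(L/2) + F·(L/2) = F L = (28.1)(1.64) = 46.08 N·m.
From τ = Iα: α = 46.08/2.959 = 15.58 rad/s².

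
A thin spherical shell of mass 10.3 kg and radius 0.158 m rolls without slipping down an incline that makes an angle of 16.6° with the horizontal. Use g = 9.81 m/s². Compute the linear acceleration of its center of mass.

Translation along the incline: Mg sinθ − f = Ma.
Rotation about the center: fR = Iα with I = (2/3)MR². No-slip gives a = αR, so f = (I/R²)a = (2/3)M a.
Substituting: Mg sinθ = (1 + 0.6667)Ma, so a = g sinθ/(1 + 0.6667) = (9.81) sin 16.6° / 1.667 = 1.682 m/s².

a ≈ 1.68 m/s²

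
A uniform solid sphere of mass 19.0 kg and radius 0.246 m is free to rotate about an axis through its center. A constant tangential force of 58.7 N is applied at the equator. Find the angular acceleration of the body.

α ≈ 31.4 rad/s²

I = (2/5)MR² = (2/5)(19.0)(0.246)² = 0.4599 kg·m².
τ = F R = (58.7)(0.246) = 14.44 N·m.
Newton's second law for rotation, τ = Iα, gives α = τ/I = 14.44/0.4599 = 31.40 rad/s².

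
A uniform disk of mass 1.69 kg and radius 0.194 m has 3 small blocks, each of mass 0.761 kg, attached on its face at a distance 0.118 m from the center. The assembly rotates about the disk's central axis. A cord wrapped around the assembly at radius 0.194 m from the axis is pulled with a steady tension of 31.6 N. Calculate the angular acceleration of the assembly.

I_disk = ½MR² = ½(1.69)(0.194)² = 0.03180 kg·m².
I_blocks = 3·m·r² = 3(0.761)(0.118)² = 0.03179 kg·m².
Total I = 0.06359 kg·m².
τ = F r = (31.6)(0.194) = 6.130 N·m.
α = τ/I = 6.130/0.06359 = 96.40 rad/s².

α ≈ 96.4 rad/s²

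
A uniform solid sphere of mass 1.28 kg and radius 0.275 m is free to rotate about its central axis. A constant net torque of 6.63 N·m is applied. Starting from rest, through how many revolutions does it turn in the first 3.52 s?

≈ 169 revolutions

I = (2/5)MR² = (2/5)(1.28)(0.275)² = 0.03872 kg·m².
α = τ/I = 6.63/0.03872 = 171.2 rad/s².
θ = ½αt² = ½(171.2)(3.52)² = 1061 rad.
Revolutions = θ/(2π) = 168.8.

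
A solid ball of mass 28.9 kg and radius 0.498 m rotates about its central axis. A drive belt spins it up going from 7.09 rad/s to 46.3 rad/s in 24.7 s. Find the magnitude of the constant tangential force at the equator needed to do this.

F ≈ 9.14 N

I = (2/5)MR² = (2/5)(28.9)(0.498)² = 2.867 kg·m².
α = Δω/Δt = (46.3 − 7.09)/24.7 = 1.587 rad/s².
The required torque is τ = Iα = (2.867)(1.587) = 4.551 N·m.
A tangential force at the equator gives τ = FR, so F = τ/R = 4.551/0.498 = 9.139 N.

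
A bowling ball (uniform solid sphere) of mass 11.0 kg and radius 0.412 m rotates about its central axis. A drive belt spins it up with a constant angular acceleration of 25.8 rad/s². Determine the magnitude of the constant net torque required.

I = (2/5)MR² = (2/5)(11.0)(0.412)² = 0.7469 kg·m².
τ = Iα = (0.7469)(25.80) = 19.27 N·m.

τ ≈ 19.3 N·m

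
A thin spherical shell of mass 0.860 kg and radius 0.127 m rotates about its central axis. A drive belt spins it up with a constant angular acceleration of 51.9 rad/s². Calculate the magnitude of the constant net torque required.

I = (2/3)MR² = (2/3)(0.860)(0.127)² = 0.009247 kg·m².
τ = Iα = (0.009247)(51.90) = 0.4799 N·m.

τ ≈ 0.480 N·m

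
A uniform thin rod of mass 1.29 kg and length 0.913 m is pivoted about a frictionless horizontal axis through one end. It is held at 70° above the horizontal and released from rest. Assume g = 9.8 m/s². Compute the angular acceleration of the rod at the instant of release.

About the pivot, I = (1/3)ML² = (1/3)(1.29)(0.913)² = 0.3584 kg·m².
The weight acts at the center, a distance L/2 = 0.4565 m from the pivot; τ = Mg(L/2) cos 70° = 1.974 N·m.
α = τ/I = 1.974/0.3584 = 5.507 rad/s².

α ≈ 5.51 rad/s²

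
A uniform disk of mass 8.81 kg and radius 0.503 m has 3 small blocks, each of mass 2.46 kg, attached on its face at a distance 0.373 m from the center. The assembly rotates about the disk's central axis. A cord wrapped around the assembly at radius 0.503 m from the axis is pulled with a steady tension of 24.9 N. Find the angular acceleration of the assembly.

I_disk = ½MR² = ½(8.81)(0.503)² = 1.115 kg·m².
I_blocks = 3·m·r² = 3(2.46)(0.373)² = 1.027 kg·m².
Total I = 2.141 kg·m².
τ = F r = (24.9)(0.503) = 12.52 N·m.
α = τ/I = 12.52/2.141 = 5.849 rad/s².

α ≈ 5.85 rad/s²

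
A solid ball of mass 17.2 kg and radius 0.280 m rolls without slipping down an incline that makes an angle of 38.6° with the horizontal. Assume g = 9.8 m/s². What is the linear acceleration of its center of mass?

Translation along the incline: Mg sinθ − f = Ma.
Rotation about the center: fR = Iα with I = (2/5)MR². No-slip gives a = αR, so f = (I/R²)a = (2/5)M a.
Substituting: Mg sinθ = (1 + 0.4000)Ma, so a = g sinθ/(1 + 0.4000) = (9.8) sin 38.6° / 1.400 = 4.367 m/s².

a ≈ 4.37 m/s²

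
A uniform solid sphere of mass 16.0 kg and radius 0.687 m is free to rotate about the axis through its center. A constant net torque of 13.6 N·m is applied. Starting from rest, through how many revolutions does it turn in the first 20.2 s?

≈ 146 revolutions

I = (2/5)MR² = (2/5)(16.0)(0.687)² = 3.021 kg·m².
α = τ/I = 13.6/3.021 = 4.502 rad/s².
θ = ½αt² = ½(4.502)(20.2)² = 918.6 rad.
Revolutions = θ/(2π) = 146.2.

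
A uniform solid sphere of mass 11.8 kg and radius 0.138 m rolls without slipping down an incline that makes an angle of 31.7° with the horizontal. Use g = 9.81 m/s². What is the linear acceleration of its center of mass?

a ≈ 3.68 m/s²

Translation along the incline: Mg sinθ − f = Ma.
Rotation about the center: fR = Iα with I = (2/5)MR². No-slip gives a = αR, so f = (I/R²)a = (2/5)M a.
Substituting: Mg sinθ = (1 + 0.4000)Ma, so a = g sinθ/(1 + 0.4000) = (9.81) sin 31.7° / 1.400 = 3.682 m/s².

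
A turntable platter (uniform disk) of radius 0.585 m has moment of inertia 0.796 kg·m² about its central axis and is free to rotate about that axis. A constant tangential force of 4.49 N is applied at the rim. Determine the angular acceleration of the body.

α ≈ 3.30 rad/s²

τ = F R = (4.49)(0.585) = 2.627 N·m.
From τ = Iα: α = 2.627/0.7960 = 3.300 rad/s².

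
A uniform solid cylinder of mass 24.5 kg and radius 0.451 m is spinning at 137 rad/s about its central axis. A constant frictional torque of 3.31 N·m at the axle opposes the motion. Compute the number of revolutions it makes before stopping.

≈ 1120 revolutions

I = ½MR² = (1/2)(24.5)(0.451)² = 2.492 kg·m².
The net torque has magnitude 3.31 N·m, opposing ω.
|α| = τ/I = 3.310/2.492 = 1.328 rad/s² (deceleration).
ω² = ω₀² − 2|α|θ with ω = 0 ⇒ θ = ω₀²/(2|α|) = 7064 rad = 1124 rev.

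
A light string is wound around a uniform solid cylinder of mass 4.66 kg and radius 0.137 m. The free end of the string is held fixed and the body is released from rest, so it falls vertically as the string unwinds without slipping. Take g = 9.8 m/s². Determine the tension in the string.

T ≈ 15.2 N

Translation: Mg − T = Ma. Rotation about the center: TR = Iα with I = ½MR².
With a = αR: T = (I/R²)a = (1/2)M a, so Mg = (1 + 0.5000)Ma.
a = g/(1 + 0.5000) = 9.8/1.500 = 6.533 m/s².
T = 0.5000·M·a = (0.5000)(4.66)(6.533) = 15.22 N.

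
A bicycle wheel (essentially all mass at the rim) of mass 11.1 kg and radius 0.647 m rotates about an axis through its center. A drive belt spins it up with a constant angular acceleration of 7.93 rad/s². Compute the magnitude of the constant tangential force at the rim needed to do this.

I = MR² = (11.1)(0.647)² = 4.647 kg·m².
The required torque is τ = Iα = (4.647)(7.930) = 36.85 N·m.
A tangential force at the rim gives τ = FR, so F = τ/R = 36.85/0.647 = 56.95 N.

F ≈ 57.0 N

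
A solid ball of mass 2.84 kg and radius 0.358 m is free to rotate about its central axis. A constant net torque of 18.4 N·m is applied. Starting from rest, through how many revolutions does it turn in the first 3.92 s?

I = (2/5)MR² = (2/5)(2.84)(0.358)² = 0.1456 kg·m².
α = τ/I = 18.4/0.1456 = 126.4 rad/s².
θ = ½αt² = ½(126.4)(3.92)² = 971.0 rad.
Revolutions = θ/(2π) = 154.5.

≈ 155 revolutions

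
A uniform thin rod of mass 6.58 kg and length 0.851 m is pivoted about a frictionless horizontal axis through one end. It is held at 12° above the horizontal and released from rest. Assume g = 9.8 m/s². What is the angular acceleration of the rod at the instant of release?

About the pivot, I = (1/3)ML² = (1/3)(6.58)(0.851)² = 1.588 kg·m².
The weight acts at the center, a distance L/2 = 0.4255 m from the pivot; τ = Mg(L/2) cos 12° = 26.84 N·m.
α = τ/I = 26.84/1.588 = 16.90 rad/s².

α ≈ 16.9 rad/s²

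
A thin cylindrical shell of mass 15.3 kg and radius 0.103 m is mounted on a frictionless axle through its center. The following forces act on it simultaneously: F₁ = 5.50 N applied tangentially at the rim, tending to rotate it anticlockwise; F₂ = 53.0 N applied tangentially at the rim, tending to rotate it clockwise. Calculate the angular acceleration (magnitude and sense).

α ≈ 30.1 rad/s², clockwise

I = MR² = (15.3)(0.103)² = 0.1623 kg·m².
Taking anticlockwise as positive: τ₁ = +(5.50)(0.103) = +0.5665 N·m; τ₂ = −(53.0)(0.103) = −5.459 N·m.
Net torque τ = -4.893 N·m.
α = τ/I = -4.893/0.1623 = -30.14 rad/s².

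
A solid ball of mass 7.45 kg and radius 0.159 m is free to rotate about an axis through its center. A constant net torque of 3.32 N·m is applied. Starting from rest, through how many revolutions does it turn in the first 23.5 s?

I = (2/5)MR² = (2/5)(7.45)(0.159)² = 0.07534 kg·m².
α = τ/I = 3.32/0.07534 = 44.07 rad/s².
θ = ½αt² = ½(44.07)(23.5)² = 12170 rad.
Revolutions = θ/(2π) = 1937.

≈ 1940 revolutions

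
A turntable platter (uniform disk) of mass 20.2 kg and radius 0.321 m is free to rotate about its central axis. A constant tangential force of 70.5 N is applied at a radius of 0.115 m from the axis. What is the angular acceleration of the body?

α ≈ 7.79 rad/s²

I = ½MR² = (1/2)(20.2)(0.321)² = 1.041 kg·m².
τ = F·r = (70.5)(0.115) = 8.107 N·m.
From τ = Iα: α = 8.107/1.041 = 7.790 rad/s².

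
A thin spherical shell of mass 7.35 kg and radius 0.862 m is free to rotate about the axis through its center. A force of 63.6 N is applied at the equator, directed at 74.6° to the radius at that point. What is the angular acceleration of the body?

I = (2/3)MR² = (2/3)(7.35)(0.862)² = 3.641 kg·m².
Only the tangential component produces torque: τ = F R sinθ = (63.6)(0.862) sin 74.6° = 52.85 N·m.
Newton's second law for rotation, τ = Iα, gives α = τ/I = 52.85/3.641 = 14.52 rad/s².

α ≈ 14.5 rad/s²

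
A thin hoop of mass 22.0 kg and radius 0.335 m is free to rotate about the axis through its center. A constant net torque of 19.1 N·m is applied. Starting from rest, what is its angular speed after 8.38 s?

ω ≈ 64.8 rad/s

I = MR² = (22.0)(0.335)² = 2.469 kg·m².
α = τ/I = 19.1/2.469 = 7.736 rad/s².
ω = ω₀ + αt = 0 + (7.736)(8.38) = 64.83 rad/s.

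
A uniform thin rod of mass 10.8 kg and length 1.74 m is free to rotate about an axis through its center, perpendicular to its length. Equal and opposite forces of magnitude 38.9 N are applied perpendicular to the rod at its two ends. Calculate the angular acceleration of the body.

I = (1/12)ML² = (1/12)(10.8)(1.74)² = 2.725 kg·m².
The couple gives τ = F·(L/2) + F·(L/2) = F L = (38.9)(1.74) = 67.69 N·m.
Newton's second law for rotation, τ = Iα, gives α = τ/I = 67.69/2.725 = 24.84 rad/s².

α ≈ 24.8 rad/s²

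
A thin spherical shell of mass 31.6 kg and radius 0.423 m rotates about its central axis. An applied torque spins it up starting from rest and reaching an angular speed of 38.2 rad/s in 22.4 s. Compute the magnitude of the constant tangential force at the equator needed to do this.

I = (2/3)MR² = (2/3)(31.6)(0.423)² = 3.769 kg·m².
α = Δω/Δt = (38.2 − 0)/22.4 = 1.705 rad/s².
The required torque is τ = Iα = (3.769)(1.705) = 6.428 N·m.
A tangential force at the equator gives τ = FR, so F = τ/R = 6.428/0.423 = 15.20 N.

F ≈ 15.2 N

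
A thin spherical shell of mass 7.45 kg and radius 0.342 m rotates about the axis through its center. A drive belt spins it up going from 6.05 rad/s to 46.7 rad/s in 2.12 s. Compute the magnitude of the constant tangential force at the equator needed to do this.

F ≈ 32.6 N

I = (2/3)MR² = (2/3)(7.45)(0.342)² = 0.5809 kg·m².
α = Δω/Δt = (46.7 − 6.05)/2.12 = 19.17 rad/s².
The required torque is τ = Iα = (0.5809)(19.17) = 11.14 N·m.
A tangential force at the equator gives τ = FR, so F = τ/R = 11.14/0.342 = 32.57 N.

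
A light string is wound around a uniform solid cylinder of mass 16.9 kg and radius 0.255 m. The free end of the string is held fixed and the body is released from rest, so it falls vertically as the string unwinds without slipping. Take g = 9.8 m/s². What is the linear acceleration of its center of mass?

Translation: Mg − T = Ma. Rotation about the center: TR = Iα with I = ½MR².
With a = αR: T = (I/R²)a = (1/2)M a, so Mg = (1 + 0.5000)Ma.
a = g/(1 + 0.5000) = 9.8/1.500 = 6.533 m/s².

a ≈ 6.53 m/s²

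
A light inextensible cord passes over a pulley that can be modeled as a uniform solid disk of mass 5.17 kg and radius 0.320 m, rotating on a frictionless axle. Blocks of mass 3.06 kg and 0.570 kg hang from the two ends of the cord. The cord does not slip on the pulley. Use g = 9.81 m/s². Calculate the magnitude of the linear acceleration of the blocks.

a ≈ 3.93 m/s²

I = ½MR² = (1/2)(5.17)(0.320)² = 0.2647 kg·m².
Heavier block: m₁g − T₁ = m₁a. Lighter block: T₂ − m₂g = m₂a.
Pulley: (T₁ − T₂)R = Iα = I(a/R), so T₁ − T₂ = (I/R²)a = (1/2)M_p a = 2.585·a.
Adding the three: (m₁ − m₂)g = (m₁ + m₂ + 2.585)a, so a = (3.06 − 0.570)(9.81)/(3.06 + 0.570 + 2.585) = 3.930 m/s².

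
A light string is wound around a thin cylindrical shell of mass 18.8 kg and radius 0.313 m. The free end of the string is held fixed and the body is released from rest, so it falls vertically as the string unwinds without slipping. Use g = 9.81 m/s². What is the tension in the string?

Translation: Mg − T = Ma. Rotation about the center: TR = Iα with I = MR².
With a = αR: T = (I/R²)a = M a, so Mg = (1 + 1.000)Ma.
a = g/(1 + 1.000) = 9.81/2.000 = 4.905 m/s².
T = 1.000·M·a = (1.000)(18.8)(4.905) = 92.21 N.

T ≈ 92.2 N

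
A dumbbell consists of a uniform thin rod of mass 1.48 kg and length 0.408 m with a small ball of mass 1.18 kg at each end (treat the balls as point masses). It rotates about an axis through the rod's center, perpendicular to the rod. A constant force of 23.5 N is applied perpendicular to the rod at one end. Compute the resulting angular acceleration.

α ≈ 40.4 rad/s²

I_rod = (1/12)ML² = (1/12)(1.48)(0.408)² = 0.02053 kg·m².
I_balls = 2·m·(L/2)² = 2(1.18)(0.2040)² = 0.09821 kg·m².
Total I = 0.1187 kg·m².
τ = F·(L/2) = (23.5)(0.204) = 4.794 N·m.
α = τ/I = 4.794/0.1187 = 40.37 rad/s².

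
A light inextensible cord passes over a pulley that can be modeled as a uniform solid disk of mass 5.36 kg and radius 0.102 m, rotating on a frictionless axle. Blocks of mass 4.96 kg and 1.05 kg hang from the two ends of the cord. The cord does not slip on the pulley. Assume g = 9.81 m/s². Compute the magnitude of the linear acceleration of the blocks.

I = ½MR² = (1/2)(5.36)(0.102)² = 0.02788 kg·m².
Heavier block: m₁g − T₁ = m₁a. Lighter block: T₂ − m₂g = m₂a.
Pulley: (T₁ − T₂)R = Iα = I(a/R), so T₁ − T₂ = (I/R²)a = (1/2)M_p a = 2.680·a.
Adding the three: (m₁ − m₂)g = (m₁ + m₂ + 2.680)a, so a = (4.96 − 1.05)(9.81)/(4.96 + 1.05 + 2.680) = 4.414 m/s².

a ≈ 4.41 m/s²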